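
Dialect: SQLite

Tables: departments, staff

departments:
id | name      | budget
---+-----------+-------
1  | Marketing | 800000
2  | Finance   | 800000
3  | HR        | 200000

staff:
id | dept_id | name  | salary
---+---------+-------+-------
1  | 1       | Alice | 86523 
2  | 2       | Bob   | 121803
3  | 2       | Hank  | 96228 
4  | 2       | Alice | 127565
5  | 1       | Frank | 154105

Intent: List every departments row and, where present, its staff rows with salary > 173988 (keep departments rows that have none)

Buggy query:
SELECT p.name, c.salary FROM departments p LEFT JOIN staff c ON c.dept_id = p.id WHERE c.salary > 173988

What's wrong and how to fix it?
Bug: A WHERE condition on the right-hand table after LEFT JOIN drops unmatched parents

Fix: Move the right-table condition into the ON clause so unmatched parents are kept

Corrected query:
SELECT p.name, c.salary FROM departments p LEFT JOIN staff c ON c.dept_id = p.id AND c.salary > 173988

Result:
name      | salary
----------+-------
Marketing | NULL  
Finance   | NULL  
HR        | NULL  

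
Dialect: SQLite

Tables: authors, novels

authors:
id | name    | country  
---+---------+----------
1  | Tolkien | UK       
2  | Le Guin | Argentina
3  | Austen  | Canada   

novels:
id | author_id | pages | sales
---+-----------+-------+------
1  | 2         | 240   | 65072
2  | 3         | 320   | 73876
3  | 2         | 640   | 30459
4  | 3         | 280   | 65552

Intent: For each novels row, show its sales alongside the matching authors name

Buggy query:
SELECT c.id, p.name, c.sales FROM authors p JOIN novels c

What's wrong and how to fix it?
Bug: Missing join condition: each novels row is matched to all authors rows instead of just its own

Fix: Add ON c.author_id = p.id to the JOIN

Corrected query:
SELECT c.id, p.name, c.sales FROM authors p JOIN novels c ON c.author_id = p.id

Result:
id | name    | sales
---+---------+------
1  | Le Guin | 65072
2  | Austen  | 73876
3  | Le Guin | 30459
4  | Austen  | 65552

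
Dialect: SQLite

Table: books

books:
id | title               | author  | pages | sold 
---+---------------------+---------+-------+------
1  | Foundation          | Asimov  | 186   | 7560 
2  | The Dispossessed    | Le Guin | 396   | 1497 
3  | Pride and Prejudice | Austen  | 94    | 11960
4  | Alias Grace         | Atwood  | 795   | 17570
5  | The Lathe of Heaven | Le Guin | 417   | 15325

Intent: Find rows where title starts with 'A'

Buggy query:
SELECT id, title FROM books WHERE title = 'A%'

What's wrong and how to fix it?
Bug: '=' compares the literal string including the % character; pattern matching needs LIKE

Fix: Replace '=' with LIKE so 'A%' is treated as a pattern

Corrected query:
SELECT id, title FROM books WHERE title LIKE 'A%'

Result:
id | title      
---+------------
4  | Alias Grace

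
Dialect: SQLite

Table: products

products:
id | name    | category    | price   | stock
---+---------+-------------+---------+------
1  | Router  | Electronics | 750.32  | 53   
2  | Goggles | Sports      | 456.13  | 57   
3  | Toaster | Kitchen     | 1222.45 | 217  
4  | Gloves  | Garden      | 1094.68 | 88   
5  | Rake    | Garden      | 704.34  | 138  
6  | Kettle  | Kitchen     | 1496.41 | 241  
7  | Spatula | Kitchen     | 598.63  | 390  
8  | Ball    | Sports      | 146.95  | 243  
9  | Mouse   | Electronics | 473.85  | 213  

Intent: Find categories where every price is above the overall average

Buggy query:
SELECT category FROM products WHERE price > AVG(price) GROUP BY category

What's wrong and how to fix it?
Bug: WHERE evaluates per row before aggregation, so AVG() is unavailable

Fix: Use a subquery for AVG and a HAVING MIN(...) filter so the condition holds for every row in the group

Corrected query:
SELECT category FROM products GROUP BY category HAVING MIN(price) > (SELECT AVG(price) FROM products)

Result:
(no rows)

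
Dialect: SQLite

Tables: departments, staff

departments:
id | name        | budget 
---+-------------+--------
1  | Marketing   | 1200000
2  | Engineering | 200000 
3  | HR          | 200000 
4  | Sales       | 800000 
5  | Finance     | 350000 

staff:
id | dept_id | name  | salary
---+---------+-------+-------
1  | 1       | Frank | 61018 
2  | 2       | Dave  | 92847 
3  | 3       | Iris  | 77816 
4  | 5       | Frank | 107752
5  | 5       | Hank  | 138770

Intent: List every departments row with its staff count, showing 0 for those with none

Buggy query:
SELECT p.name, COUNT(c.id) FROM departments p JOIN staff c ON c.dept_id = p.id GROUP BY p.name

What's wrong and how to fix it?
Bug: An inner join excludes parents with zero children

Fix: Use LEFT JOIN so parents without children still appear (COUNT(c.id) gives 0)

Corrected query:
SELECT p.name, COUNT(c.id) FROM departments p LEFT JOIN staff c ON c.dept_id = p.id GROUP BY p.name

Result:
name        | COUNT(c.id)
------------+------------
Engineering | 1          
Finance     | 2          
HR          | 1          
Marketing   | 1          
Sales       | 0          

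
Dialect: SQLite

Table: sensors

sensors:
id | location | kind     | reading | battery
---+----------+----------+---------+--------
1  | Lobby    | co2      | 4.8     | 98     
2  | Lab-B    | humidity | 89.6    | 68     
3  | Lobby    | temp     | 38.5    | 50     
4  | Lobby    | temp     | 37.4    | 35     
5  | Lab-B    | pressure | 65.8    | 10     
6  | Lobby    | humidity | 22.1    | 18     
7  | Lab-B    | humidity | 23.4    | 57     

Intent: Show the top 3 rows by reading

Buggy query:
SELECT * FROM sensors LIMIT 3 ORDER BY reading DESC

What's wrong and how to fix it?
Bug: LIMIT must come after ORDER BY

Fix: Sort with ORDER BY, then apply LIMIT

Corrected query:
SELECT * FROM sensors ORDER BY reading DESC LIMIT 3

Result:
id | location | kind     | reading | battery
---+----------+----------+---------+--------
2  | Lab-B    | humidity | 89.6    | 68     
5  | Lab-B    | pressure | 65.8    | 10     
3  | Lobby    | temp     | 38.5    | 50     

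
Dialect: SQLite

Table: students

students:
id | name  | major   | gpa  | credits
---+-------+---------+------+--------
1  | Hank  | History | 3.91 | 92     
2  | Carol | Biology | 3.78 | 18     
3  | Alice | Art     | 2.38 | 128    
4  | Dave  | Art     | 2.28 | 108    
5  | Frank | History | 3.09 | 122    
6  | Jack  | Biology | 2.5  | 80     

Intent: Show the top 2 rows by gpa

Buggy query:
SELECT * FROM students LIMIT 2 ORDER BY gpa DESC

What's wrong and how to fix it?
Bug: ORDER BY cannot follow LIMIT; LIMIT is the final clause

Fix: Sort with ORDER BY, then apply LIMIT

Corrected query:
SELECT * FROM students ORDER BY gpa DESC LIMIT 2

Result:
id | name  | major   | gpa  | credits
---+-------+---------+------+--------
1  | Hank  | History | 3.91 | 92     
2  | Carol | Biology | 3.78 | 18     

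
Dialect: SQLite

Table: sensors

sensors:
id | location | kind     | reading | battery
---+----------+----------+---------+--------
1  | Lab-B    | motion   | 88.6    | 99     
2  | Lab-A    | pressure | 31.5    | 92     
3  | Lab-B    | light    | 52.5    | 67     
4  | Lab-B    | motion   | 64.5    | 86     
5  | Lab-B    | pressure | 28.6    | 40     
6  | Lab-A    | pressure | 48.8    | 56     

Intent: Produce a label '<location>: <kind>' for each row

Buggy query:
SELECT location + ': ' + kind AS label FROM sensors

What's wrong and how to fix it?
Bug: SQLite uses || for string concatenation; + coerces text to numbers (yielding 0)

Fix: Replace + with || to concatenate text

Corrected query:
SELECT location || ': ' || kind AS label FROM sensors

Result:
label          
---------------
Lab-B: motion  
Lab-A: pressure
Lab-B: light   
Lab-B: motion  
Lab-B: pressure
Lab-A: pressure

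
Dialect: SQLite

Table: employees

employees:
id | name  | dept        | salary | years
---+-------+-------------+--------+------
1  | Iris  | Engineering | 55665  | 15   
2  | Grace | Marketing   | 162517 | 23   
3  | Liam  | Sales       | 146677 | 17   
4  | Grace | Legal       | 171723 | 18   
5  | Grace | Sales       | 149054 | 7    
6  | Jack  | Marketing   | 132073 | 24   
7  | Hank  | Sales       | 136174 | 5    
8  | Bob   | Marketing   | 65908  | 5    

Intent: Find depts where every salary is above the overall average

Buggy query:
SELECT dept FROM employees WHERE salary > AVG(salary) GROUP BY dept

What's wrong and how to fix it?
Bug: WHERE evaluates per row before aggregation, so AVG() is unavailable

Fix: Use a subquery for AVG and a HAVING MIN(...) filter so the condition holds for every row in the group

Corrected query:
SELECT dept FROM employees GROUP BY dept HAVING MIN(salary) > (SELECT AVG(salary) FROM employees)

Result:
dept 
-----
Legal
Sales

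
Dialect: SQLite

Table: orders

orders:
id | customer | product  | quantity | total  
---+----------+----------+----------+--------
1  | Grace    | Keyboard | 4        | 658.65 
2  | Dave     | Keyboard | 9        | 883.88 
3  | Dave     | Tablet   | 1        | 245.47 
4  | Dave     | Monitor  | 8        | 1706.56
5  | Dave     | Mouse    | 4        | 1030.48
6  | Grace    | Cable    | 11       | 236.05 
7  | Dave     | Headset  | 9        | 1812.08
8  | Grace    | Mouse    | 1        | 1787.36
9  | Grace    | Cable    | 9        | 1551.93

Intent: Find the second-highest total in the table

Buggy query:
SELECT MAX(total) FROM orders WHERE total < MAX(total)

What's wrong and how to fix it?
Bug: The inner MAX is an aggregate inside WHERE, which is not allowed

Fix: Compute the overall MAX in a subquery, then take MAX of rows below it

Corrected query:
SELECT MAX(total) FROM orders WHERE total < (SELECT MAX(total) FROM orders)

Result:
MAX(total)
----------
1787.36   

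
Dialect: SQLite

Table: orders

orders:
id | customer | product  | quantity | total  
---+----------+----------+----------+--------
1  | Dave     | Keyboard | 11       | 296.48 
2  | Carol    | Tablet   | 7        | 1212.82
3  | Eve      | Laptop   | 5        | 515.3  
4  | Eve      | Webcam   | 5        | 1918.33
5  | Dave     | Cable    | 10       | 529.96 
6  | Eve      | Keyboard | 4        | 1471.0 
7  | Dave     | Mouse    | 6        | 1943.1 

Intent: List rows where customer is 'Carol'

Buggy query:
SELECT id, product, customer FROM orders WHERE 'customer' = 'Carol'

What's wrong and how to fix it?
Bug: Single quotes denote string literals in SQL; the column name is being compared as a constant string

Fix: Reference the column as customer without single quotes

Corrected query:
SELECT id, product, customer FROM orders WHERE customer = 'Carol'

Result:
id | product | customer
---+---------+---------
2  | Tablet  | Carol   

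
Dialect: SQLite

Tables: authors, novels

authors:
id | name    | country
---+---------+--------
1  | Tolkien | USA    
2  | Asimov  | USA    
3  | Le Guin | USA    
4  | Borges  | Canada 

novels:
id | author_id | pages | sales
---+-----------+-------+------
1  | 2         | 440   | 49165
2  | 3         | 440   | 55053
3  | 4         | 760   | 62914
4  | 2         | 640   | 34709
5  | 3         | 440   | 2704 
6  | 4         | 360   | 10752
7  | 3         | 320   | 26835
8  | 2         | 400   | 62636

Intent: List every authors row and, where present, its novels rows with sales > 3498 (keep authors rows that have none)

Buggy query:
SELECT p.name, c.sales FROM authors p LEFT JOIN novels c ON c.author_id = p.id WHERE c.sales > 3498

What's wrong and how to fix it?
Bug: A WHERE condition on the right-hand table after LEFT JOIN drops unmatched parents

Fix: Move the right-table condition into the ON clause so unmatched parents are kept

Corrected query:
SELECT p.name, c.sales FROM authors p LEFT JOIN novels c ON c.author_id = p.id AND c.sales > 3498

Result:
name    | sales
--------+------
Tolkien | NULL 
Asimov  | 34709
Asimov  | 49165
Asimov  | 62636
Le Guin | 26835
Le Guin | 55053
Borges  | 10752
Borges  | 62914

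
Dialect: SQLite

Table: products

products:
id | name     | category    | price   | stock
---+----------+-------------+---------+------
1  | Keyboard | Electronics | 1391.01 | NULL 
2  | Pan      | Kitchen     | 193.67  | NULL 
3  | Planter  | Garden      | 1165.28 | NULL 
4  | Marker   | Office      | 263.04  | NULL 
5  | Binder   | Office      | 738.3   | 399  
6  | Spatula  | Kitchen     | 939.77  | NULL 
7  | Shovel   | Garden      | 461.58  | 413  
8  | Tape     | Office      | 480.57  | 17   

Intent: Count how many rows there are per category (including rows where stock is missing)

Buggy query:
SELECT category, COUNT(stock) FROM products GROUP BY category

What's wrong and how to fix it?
Bug: COUNT(stock) skips NULLs, so groups with missing stock are undercounted

Fix: Use COUNT(*) to count all rows regardless of NULL

Corrected query:
SELECT category, COUNT(*) FROM products GROUP BY category

Result:
category    | COUNT(*)
------------+---------
Electronics | 1       
Garden      | 2       
Kitchen     | 2       
Office      | 3       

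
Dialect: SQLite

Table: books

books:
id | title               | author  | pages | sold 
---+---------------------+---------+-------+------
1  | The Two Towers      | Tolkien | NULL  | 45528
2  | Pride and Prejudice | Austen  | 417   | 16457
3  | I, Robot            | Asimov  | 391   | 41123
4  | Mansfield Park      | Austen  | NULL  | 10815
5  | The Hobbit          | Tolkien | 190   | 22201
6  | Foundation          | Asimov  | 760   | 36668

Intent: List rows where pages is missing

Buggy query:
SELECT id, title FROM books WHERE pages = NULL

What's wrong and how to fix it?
Bug: Comparing to NULL with '=' never matches; NULL = NULL is unknown, not true

Fix: Use IS NULL to test for NULL

Corrected query:
SELECT id, title FROM books WHERE pages IS NULL

Result:
id | title         
---+---------------
1  | The Two Towers
4  | Mansfield Park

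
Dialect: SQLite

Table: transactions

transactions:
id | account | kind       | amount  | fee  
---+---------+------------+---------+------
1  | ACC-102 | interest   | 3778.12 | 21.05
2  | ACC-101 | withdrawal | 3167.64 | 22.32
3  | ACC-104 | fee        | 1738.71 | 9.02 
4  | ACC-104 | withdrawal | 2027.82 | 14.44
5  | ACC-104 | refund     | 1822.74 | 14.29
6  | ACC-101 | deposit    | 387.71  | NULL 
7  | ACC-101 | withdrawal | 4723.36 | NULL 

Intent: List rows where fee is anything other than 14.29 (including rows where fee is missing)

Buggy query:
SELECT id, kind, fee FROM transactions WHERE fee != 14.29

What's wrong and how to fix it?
Bug: 'fee != 14.29' is unknown when fee is NULL, so NULL rows are silently excluded

Fix: Add an explicit OR fee IS NULL to include the missing-value rows

Corrected query:
SELECT id, kind, fee FROM transactions WHERE fee != 14.29 OR fee IS NULL

Result:
id | kind       | fee  
---+------------+------
1  | interest   | 21.05
2  | withdrawal | 22.32
3  | fee        | 9.02 
4  | withdrawal | 14.44
6  | deposit    | NULL 
7  | withdrawal | NULL 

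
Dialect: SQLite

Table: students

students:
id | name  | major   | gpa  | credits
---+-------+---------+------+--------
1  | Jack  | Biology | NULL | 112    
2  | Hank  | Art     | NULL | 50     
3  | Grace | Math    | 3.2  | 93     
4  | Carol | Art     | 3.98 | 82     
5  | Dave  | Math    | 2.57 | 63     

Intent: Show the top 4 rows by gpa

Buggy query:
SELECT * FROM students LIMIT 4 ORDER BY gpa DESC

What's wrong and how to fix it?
Bug: LIMIT must come after ORDER BY

Fix: Swap the clauses: ORDER BY first, then LIMIT

Corrected query:
SELECT * FROM students ORDER BY gpa DESC LIMIT 4

Result:
id | name  | major   | gpa  | credits
---+-------+---------+------+--------
4  | Carol | Art     | 3.98 | 82     
3  | Grace | Math    | 3.2  | 93     
5  | Dave  | Math    | 2.57 | 63     
1  | Jack  | Biology | NULL | 112    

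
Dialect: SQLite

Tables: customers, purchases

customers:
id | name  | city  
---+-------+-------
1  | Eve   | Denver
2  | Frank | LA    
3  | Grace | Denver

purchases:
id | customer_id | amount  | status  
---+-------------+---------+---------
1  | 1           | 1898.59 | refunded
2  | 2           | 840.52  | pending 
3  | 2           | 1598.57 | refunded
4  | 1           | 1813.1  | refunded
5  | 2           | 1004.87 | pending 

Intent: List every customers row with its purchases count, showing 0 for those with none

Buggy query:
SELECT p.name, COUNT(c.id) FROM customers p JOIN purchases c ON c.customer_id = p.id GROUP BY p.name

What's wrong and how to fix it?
Bug: An inner join excludes parents with zero children

Fix: Use LEFT JOIN so parents without children still appear (COUNT(c.id) gives 0)

Corrected query:
SELECT p.name, COUNT(c.id) FROM customers p LEFT JOIN purchases c ON c.customer_id = p.id GROUP BY p.name

Result:
name  | COUNT(c.id)
------+------------
Eve   | 2          
Frank | 3          
Grace | 0          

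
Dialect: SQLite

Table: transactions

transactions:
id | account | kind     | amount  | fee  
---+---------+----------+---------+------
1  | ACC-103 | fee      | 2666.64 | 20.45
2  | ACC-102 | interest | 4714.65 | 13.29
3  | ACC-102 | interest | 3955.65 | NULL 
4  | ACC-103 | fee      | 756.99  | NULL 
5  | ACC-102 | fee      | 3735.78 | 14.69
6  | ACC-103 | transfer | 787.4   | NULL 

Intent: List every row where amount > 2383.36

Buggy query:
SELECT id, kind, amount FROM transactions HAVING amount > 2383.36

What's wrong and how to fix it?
Bug: This is a non-aggregate query (no GROUP BY, no aggregates), so in SQLite the HAVING clause is invalid here; a row-level condition belongs in WHERE

Fix: Use WHERE for row-level filtering

Corrected query:
SELECT id, kind, amount FROM transactions WHERE amount > 2383.36

Result:
id | kind     | amount 
---+----------+--------
1  | fee      | 2666.64
2  | interest | 4714.65
3  | interest | 3955.65
5  | fee      | 3735.78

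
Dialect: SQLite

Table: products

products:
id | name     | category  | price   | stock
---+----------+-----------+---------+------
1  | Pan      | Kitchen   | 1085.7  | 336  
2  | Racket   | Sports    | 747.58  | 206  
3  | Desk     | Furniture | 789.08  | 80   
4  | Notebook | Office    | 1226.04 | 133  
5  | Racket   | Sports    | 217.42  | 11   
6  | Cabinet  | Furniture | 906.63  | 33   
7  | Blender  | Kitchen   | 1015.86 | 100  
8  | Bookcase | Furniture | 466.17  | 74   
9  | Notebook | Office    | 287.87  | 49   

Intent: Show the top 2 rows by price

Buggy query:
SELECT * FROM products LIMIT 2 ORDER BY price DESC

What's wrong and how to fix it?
Bug: LIMIT must come after ORDER BY

Fix: Swap the clauses: ORDER BY first, then LIMIT

Corrected query:
SELECT * FROM products ORDER BY price DESC LIMIT 2

Result:
id | name     | category | price   | stock
---+----------+----------+---------+------
4  | Notebook | Office   | 1226.04 | 133  
1  | Pan      | Kitchen  | 1085.7  | 336  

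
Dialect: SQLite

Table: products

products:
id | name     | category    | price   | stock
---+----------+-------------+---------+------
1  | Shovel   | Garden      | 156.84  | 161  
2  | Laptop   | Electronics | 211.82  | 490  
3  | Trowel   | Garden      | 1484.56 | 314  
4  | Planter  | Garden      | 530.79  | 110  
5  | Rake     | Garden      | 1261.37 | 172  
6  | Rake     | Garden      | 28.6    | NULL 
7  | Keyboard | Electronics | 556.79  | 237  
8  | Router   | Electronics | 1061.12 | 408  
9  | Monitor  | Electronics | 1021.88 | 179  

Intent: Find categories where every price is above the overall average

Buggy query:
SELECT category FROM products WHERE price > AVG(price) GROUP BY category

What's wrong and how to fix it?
Bug: WHERE evaluates per row before aggregation, so AVG() is unavailable

Fix: Compute the overall average in a scalar subquery and compare each group's MIN against it in HAVING

Corrected query:
SELECT category FROM products GROUP BY category HAVING MIN(price) > (SELECT AVG(price) FROM products)

Result:
(no rows)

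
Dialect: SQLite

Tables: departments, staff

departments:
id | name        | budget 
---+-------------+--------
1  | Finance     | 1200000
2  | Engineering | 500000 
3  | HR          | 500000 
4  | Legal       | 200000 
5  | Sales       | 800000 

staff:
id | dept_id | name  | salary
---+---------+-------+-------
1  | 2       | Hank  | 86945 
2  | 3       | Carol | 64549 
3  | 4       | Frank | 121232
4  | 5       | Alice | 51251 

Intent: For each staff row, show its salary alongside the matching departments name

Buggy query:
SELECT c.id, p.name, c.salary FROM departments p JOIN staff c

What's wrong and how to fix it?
Bug: Missing join condition: each staff row is matched to all departments rows instead of just its own

Fix: Add ON c.dept_id = p.id to the JOIN

Corrected query:
SELECT c.id, p.name, c.salary FROM departments p JOIN staff c ON c.dept_id = p.id

Result:
id | name        | salary
---+-------------+-------
1  | Engineering | 86945 
2  | HR          | 64549 
3  | Legal       | 121232
4  | Sales       | 51251 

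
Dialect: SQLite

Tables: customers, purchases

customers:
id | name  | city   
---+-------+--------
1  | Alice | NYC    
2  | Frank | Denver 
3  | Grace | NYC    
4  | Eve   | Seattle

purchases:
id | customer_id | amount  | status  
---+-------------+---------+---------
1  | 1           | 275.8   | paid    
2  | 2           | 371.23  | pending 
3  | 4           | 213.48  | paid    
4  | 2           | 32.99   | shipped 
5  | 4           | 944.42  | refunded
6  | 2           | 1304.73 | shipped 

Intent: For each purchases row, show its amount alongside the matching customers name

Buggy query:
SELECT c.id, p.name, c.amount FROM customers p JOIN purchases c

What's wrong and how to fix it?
Bug: Missing join condition: each purchases row is matched to all customers rows instead of just its own

Fix: Add ON c.customer_id = p.id to the JOIN

Corrected query:
SELECT c.id, p.name, c.amount FROM customers p JOIN purchases c ON c.customer_id = p.id

Result:
id | name  | amount 
---+-------+--------
1  | Alice | 275.8  
2  | Frank | 371.23 
3  | Eve   | 213.48 
4  | Frank | 32.99  
5  | Eve   | 944.42 
6  | Frank | 1304.73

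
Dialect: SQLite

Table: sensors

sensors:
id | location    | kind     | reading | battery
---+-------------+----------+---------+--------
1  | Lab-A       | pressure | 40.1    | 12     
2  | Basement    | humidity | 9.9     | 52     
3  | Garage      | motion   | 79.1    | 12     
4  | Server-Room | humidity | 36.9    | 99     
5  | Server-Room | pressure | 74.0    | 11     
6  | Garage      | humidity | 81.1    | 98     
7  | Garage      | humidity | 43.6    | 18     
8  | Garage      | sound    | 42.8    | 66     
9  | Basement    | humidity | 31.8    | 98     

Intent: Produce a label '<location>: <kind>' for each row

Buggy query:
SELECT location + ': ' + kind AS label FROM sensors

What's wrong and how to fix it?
Bug: SQLite uses || for string concatenation; + coerces text to numbers (yielding 0)

Fix: Use the || operator for string concatenation

Corrected query:
SELECT location || ': ' || kind AS label FROM sensors

Result:
label                
---------------------
Lab-A: pressure      
Basement: humidity   
Garage: motion       
Server-Room: humidity
Server-Room: pressure
Garage: humidity     
Garage: humidity     
Garage: sound        
Basement: humidity   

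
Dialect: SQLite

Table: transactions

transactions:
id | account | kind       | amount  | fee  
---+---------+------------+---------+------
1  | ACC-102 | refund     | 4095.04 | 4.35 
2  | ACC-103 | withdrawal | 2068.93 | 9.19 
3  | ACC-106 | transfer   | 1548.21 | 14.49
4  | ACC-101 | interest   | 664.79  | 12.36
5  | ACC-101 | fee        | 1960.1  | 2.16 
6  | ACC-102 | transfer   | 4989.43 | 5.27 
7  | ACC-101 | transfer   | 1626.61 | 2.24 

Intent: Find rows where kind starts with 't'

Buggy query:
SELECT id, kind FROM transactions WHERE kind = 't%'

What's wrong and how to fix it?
Bug: '=' compares the literal string including the % character; pattern matching needs LIKE

Fix: Replace '=' with LIKE so 't%' is treated as a pattern

Corrected query:
SELECT id, kind FROM transactions WHERE kind LIKE 't%'

Result:
id | kind    
---+---------
3  | transfer
6  | transfer
7  | transfer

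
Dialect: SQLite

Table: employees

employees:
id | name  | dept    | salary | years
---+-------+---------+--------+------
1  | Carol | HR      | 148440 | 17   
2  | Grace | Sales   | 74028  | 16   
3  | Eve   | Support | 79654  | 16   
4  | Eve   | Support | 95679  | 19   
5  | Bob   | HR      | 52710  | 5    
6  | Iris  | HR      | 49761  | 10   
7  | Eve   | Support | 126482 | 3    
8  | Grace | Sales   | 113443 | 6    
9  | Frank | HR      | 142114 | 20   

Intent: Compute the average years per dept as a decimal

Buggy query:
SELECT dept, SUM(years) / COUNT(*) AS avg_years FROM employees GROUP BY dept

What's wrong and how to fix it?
Bug: Both operands are integers, so '/' performs integer division and truncates

Fix: Cast one side to REAL so the division keeps the fractional part

Corrected query:
SELECT dept, SUM(years) * 1.0 / COUNT(*) AS avg_years FROM employees GROUP BY dept

Result:
dept    | avg_years
--------+----------
HR      | 13       
Sales   | 11       
Support | 12.666667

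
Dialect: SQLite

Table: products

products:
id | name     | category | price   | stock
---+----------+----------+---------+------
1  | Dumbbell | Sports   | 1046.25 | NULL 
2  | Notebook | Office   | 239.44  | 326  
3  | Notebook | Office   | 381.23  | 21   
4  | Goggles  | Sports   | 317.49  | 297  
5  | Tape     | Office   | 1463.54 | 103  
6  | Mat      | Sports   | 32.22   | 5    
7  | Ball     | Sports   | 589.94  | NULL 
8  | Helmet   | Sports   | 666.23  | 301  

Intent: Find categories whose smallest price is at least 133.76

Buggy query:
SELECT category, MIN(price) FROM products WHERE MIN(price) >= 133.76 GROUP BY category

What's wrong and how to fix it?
Bug: MIN() in WHERE is a misuse of aggregate

Fix: Use HAVING for the per-group MIN condition

Corrected query:
SELECT category, MIN(price) FROM products GROUP BY category HAVING MIN(price) >= 133.76

Result:
category | MIN(price)
---------+-----------
Office   | 239.44    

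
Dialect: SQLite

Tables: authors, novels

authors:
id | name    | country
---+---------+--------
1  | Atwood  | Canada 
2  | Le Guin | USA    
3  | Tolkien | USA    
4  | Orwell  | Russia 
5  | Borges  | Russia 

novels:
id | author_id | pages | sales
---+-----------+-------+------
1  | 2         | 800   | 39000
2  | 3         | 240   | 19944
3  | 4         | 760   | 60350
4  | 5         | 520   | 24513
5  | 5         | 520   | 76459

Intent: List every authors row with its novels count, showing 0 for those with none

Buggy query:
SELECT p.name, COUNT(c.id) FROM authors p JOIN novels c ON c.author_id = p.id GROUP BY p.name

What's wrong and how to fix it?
Bug: INNER JOIN drops authors rows that have no matching novels rows

Fix: Switch to LEFT JOIN to retain unmatched parent rows

Corrected query:
SELECT p.name, COUNT(c.id) FROM authors p LEFT JOIN novels c ON c.author_id = p.id GROUP BY p.name

Result:
name    | COUNT(c.id)
--------+------------
Atwood  | 0          
Borges  | 2          
Le Guin | 1          
Orwell  | 1          
Tolkien | 1          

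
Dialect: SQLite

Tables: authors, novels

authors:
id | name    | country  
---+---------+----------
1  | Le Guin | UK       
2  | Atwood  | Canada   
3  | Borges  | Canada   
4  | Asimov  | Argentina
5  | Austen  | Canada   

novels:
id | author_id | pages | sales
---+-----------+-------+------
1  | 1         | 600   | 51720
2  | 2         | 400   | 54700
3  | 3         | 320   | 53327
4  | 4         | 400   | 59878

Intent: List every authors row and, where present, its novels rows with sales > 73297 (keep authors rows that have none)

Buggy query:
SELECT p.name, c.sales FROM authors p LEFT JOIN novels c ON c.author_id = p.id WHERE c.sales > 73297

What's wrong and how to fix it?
Bug: A WHERE condition on the right-hand table after LEFT JOIN drops unmatched parents

Fix: Move the right-table condition into the ON clause so unmatched parents are kept

Corrected query:
SELECT p.name, c.sales FROM authors p LEFT JOIN novels c ON c.author_id = p.id AND c.sales > 73297

Result:
name    | sales
--------+------
Le Guin | NULL 
Atwood  | NULL 
Borges  | NULL 
Asimov  | NULL 
Austen  | NULL 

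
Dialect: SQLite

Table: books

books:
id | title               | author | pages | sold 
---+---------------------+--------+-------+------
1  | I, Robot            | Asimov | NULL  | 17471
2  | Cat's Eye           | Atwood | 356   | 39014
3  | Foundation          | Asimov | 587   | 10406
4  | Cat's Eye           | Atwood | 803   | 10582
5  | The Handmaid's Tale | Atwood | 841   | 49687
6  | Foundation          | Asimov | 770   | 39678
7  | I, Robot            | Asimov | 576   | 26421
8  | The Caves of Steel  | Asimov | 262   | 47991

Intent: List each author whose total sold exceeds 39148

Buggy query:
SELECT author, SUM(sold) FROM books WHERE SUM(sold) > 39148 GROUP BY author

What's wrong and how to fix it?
Bug: Aggregate functions cannot appear in a WHERE clause

Fix: Use HAVING (which filters groups after aggregation) instead of WHERE

Corrected query:
SELECT author, SUM(sold) FROM books GROUP BY author HAVING SUM(sold) > 39148

Result:
author | SUM(sold)
-------+----------
Asimov | 141967   
Atwood | 99283    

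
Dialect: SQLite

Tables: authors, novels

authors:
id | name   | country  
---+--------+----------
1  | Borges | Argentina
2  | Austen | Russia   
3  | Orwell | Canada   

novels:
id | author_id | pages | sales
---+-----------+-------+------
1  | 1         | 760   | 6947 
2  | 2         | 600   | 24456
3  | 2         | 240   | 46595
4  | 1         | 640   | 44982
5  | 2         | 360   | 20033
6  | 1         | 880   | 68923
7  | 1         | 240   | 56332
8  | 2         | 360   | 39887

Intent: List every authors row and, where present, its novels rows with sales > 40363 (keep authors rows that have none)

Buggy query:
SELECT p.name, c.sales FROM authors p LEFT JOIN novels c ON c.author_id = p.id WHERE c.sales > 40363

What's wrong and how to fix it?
Bug: Filtering c.sales in WHERE discards the NULL rows produced by LEFT JOIN, turning it into an inner join

Fix: Put 'c.sales > 40363' in the JOIN's ON clause instead of WHERE

Corrected query:
SELECT p.name, c.sales FROM authors p LEFT JOIN novels c ON c.author_id = p.id AND c.sales > 40363

Result:
name   | sales
-------+------
Borges | 44982
Borges | 56332
Borges | 68923
Austen | 46595
Orwell | NULL 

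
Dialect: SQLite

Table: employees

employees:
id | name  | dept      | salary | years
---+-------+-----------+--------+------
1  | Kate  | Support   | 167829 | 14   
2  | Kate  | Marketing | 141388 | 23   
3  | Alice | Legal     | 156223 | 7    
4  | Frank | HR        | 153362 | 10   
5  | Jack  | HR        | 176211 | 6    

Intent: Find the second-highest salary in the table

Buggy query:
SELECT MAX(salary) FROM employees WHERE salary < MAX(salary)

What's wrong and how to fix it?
Bug: The inner MAX is an aggregate inside WHERE, which is not allowed

Fix: Put the inner MAX in a scalar subquery

Corrected query:
SELECT MAX(salary) FROM employees WHERE salary < (SELECT MAX(salary) FROM employees)

Result:
MAX(salary)
-----------
167829     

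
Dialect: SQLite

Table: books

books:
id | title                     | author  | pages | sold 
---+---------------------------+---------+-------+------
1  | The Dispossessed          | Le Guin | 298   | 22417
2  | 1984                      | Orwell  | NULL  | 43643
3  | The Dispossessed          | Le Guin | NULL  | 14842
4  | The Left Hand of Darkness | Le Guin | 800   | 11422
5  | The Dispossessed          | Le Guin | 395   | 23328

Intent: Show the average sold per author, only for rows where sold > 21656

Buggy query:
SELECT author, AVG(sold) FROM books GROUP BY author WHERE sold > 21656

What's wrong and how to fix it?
Bug: Row-level WHERE must come before GROUP BY in the clause order

Fix: Place WHERE between FROM and GROUP BY

Corrected query:
SELECT author, AVG(sold) FROM books WHERE sold > 21656 GROUP BY author

Result:
author  | AVG(sold)
--------+----------
Le Guin | 22872.5  
Orwell  | 43643    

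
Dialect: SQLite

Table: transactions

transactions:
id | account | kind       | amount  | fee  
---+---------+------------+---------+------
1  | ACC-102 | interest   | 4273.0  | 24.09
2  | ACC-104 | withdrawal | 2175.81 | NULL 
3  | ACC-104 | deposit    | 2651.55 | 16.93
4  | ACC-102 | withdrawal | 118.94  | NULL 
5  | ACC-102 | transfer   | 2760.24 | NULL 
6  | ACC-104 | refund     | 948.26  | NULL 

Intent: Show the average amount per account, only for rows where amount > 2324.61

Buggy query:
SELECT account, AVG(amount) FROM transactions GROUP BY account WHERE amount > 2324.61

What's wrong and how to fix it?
Bug: WHERE cannot follow GROUP BY

Fix: Move the WHERE clause before GROUP BY

Corrected query:
SELECT account, AVG(amount) FROM transactions WHERE amount > 2324.61 GROUP BY account

Result:
account | AVG(amount)
--------+------------
ACC-102 | 3516.62    
ACC-104 | 2651.55    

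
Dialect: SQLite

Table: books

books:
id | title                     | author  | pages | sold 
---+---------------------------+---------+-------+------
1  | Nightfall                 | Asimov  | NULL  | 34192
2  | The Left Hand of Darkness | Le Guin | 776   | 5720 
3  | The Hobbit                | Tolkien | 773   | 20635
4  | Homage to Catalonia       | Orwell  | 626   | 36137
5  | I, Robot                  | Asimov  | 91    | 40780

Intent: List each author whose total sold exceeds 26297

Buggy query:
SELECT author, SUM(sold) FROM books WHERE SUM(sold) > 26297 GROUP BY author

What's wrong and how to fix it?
Bug: WHERE runs before GROUP BY, so aggregates aren't available there

Fix: Use HAVING (which filters groups after aggregation) instead of WHERE

Corrected query:
SELECT author, SUM(sold) FROM books GROUP BY author HAVING SUM(sold) > 26297

Result:
author | SUM(sold)
-------+----------
Asimov | 74972    
Orwell | 36137    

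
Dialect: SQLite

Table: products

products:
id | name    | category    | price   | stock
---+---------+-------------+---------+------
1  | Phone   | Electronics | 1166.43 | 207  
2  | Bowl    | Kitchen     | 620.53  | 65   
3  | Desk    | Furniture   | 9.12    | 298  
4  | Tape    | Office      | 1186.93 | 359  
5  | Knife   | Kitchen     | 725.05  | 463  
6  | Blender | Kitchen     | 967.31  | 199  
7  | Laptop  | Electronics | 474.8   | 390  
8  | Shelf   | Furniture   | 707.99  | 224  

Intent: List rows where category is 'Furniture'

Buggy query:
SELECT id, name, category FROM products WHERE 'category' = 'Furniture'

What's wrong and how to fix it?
Bug: Single quotes denote string literals in SQL; the column name is being compared as a constant string

Fix: Reference the column as category without single quotes

Corrected query:
SELECT id, name, category FROM products WHERE category = 'Furniture'

Result:
id | name  | category 
---+-------+----------
3  | Desk  | Furniture
8  | Shelf | Furniture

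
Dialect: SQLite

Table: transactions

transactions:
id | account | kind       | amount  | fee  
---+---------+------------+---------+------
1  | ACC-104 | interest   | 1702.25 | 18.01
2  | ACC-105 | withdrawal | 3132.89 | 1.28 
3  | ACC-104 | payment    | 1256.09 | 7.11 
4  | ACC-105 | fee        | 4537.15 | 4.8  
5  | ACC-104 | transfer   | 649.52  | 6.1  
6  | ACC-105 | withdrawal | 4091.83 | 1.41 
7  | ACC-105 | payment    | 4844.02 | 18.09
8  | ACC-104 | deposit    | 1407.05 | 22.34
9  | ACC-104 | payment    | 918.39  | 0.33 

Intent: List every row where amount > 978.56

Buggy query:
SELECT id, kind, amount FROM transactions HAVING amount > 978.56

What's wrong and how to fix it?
Bug: HAVING filters the output of aggregation, but this query has no GROUP BY and no aggregate functions, so SQLite rejects it (HAVING clause on a non-aggregate query); the condition here is per row

Fix: Replace HAVING with WHERE since the condition applies to individual rows

Corrected query:
SELECT id, kind, amount FROM transactions WHERE amount > 978.56

Result:
id | kind       | amount 
---+------------+--------
1  | interest   | 1702.25
2  | withdrawal | 3132.89
3  | payment    | 1256.09
4  | fee        | 4537.15
6  | withdrawal | 4091.83
7  | payment    | 4844.02
8  | deposit    | 1407.05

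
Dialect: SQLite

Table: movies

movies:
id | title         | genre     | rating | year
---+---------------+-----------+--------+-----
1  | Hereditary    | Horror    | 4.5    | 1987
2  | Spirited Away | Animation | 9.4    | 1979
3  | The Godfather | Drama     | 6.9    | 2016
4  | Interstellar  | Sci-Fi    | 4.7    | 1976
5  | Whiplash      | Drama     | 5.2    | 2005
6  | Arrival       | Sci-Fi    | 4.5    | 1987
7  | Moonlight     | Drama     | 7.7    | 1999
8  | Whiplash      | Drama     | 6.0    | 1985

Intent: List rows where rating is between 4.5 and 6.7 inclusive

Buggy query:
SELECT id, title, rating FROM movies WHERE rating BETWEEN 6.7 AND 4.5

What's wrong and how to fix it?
Bug: The bounds are reversed; BETWEEN a AND b requires a <= b to match anything

Fix: Write BETWEEN 4.5 AND 6.7

Corrected query:
SELECT id, title, rating FROM movies WHERE rating BETWEEN 4.5 AND 6.7

Result:
id | title        | rating
---+--------------+-------
1  | Hereditary   | 4.5   
4  | Interstellar | 4.7   
5  | Whiplash     | 5.2   
6  | Arrival      | 4.5   
8  | Whiplash     | 6     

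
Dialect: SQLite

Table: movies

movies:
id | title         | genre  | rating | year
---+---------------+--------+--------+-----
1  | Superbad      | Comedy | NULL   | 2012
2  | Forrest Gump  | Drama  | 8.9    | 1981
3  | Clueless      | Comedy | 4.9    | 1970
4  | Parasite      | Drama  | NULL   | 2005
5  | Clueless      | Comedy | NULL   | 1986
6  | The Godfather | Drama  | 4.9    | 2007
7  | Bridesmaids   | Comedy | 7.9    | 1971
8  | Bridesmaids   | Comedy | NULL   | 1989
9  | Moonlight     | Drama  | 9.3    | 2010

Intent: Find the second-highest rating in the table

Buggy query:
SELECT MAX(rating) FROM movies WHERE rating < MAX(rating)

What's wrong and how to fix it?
Bug: The inner MAX is an aggregate inside WHERE, which is not allowed

Fix: Put the inner MAX in a scalar subquery

Corrected query:
SELECT MAX(rating) FROM movies WHERE rating < (SELECT MAX(rating) FROM movies)

Result:
MAX(rating)
-----------
8.9        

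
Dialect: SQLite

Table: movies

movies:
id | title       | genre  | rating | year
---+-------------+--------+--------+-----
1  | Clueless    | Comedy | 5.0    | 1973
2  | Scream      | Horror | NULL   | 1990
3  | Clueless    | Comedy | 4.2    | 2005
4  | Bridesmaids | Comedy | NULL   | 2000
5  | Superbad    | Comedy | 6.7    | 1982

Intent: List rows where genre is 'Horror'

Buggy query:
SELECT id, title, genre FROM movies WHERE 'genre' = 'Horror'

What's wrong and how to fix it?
Bug: Single quotes denote string literals in SQL; the column name is being compared as a constant string

Fix: Remove the quotes around the column name (or use double quotes for an identifier)

Corrected query:
SELECT id, title, genre FROM movies WHERE genre = 'Horror'

Result:
id | title  | genre 
---+--------+-------
2  | Scream | Horror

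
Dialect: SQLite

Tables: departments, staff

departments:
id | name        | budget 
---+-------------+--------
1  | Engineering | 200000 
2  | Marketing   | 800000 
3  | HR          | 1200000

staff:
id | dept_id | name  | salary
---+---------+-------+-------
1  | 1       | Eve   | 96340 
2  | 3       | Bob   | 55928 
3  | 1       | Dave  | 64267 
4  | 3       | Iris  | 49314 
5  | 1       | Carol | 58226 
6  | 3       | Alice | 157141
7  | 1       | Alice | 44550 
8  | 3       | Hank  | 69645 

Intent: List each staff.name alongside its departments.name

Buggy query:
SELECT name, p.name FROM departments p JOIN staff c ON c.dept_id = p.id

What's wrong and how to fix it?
Bug: Both tables have a 'name' column; the unqualified reference is ambiguous

Fix: Qualify the column with its table alias (c.name)

Corrected query:
SELECT c.name, p.name FROM departments p JOIN staff c ON c.dept_id = p.id

Result:
name  | name       
------+------------
Eve   | Engineering
Bob   | HR         
Dave  | Engineering
Iris  | HR         
Carol | Engineering
Alice | HR         
Alice | Engineering
Hank  | HR         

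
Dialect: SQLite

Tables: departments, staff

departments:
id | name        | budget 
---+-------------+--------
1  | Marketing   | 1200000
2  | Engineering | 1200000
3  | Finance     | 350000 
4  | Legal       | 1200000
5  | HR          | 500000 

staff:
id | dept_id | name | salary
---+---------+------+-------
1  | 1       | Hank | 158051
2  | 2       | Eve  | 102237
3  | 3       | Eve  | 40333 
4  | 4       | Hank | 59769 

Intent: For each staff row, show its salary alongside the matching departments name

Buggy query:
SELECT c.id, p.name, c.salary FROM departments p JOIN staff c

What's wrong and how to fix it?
Bug: JOIN with no ON clause produces a cartesian product; every staff row pairs with every departments row

Fix: Specify the join condition linking the foreign key to the parent id

Corrected query:
SELECT c.id, p.name, c.salary FROM departments p JOIN staff c ON c.dept_id = p.id

Result:
id | name        | salary
---+-------------+-------
1  | Marketing   | 158051
2  | Engineering | 102237
3  | Finance     | 40333 
4  | Legal       | 59769 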